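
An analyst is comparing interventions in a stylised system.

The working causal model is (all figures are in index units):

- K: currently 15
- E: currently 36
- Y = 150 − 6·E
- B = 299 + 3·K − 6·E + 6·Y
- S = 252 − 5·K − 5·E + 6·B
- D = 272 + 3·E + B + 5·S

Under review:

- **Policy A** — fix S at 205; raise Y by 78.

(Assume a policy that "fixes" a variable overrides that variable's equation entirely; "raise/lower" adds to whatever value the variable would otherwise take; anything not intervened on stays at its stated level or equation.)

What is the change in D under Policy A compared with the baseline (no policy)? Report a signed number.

Baseline:
  K = 15
  E = 36
  Y = 150 − 6·36 = -66
  B = 299 + 3·15 − 6·36 + 6·(-66) = -268
  S = 252 − 5·15 − 5·36 + 6·(-268) = -1611
  D = 272 + 3·36 + (-268) + 5·(-1611) = -7943
Policy A (S := 205, Y + 78):
  K = 15
  E = 36
  Y = 150 − 6·36 (+78 from intervention) = 12
  B = 299 + 3·15 − 6·36 + 6·12 = 200
  S = 205
  D = 272 + 3·36 + 200 + 5·205 = 1605
Change in D: 1605 − (-7943) = 9548

9548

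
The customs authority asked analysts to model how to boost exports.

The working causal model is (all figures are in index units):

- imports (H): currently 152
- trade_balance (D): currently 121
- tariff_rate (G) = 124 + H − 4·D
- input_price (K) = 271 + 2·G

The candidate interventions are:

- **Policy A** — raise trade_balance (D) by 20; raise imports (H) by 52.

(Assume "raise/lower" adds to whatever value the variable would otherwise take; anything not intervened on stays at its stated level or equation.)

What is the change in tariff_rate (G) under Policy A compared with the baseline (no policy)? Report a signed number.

Baseline:
  H = 152
  D = 121
  G = 124 + 152 − 4·121 = -208
Policy A (D + 20, H + 52):
  H = 152 + 52 = 204
  D = 121 + 20 = 141
  G = 124 + 204 − 4·141 = -236
Change in G: -236 − (-208) = -28

-28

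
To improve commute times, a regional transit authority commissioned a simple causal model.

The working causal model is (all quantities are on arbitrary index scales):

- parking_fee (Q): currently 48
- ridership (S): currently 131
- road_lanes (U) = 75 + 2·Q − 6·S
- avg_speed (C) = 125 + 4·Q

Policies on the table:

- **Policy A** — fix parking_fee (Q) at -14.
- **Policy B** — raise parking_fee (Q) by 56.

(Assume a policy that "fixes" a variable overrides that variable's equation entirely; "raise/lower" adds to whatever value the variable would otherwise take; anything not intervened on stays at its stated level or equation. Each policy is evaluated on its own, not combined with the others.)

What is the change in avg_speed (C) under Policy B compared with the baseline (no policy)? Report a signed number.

Baseline:
  Q = 48
  C = 125 + 4·48 = 317
Policy B (Q + 56):
  Q = 48 + 56 = 104
  C = 125 + 4·104 = 541
Change in C: 541 − 317 = 224

224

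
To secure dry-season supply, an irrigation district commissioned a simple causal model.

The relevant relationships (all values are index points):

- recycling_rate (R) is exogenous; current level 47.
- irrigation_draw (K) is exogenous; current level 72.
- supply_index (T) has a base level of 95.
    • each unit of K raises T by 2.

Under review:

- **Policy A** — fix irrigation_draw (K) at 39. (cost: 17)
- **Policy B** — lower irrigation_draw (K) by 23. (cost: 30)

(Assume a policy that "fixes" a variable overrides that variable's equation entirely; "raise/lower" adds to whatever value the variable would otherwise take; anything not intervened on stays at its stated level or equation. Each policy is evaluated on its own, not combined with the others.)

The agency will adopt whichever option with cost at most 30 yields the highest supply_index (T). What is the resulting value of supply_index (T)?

Policy A (K := 39):
  K = 39
  T = 95 + 2·39 = 173
Policy B (K − 23):
  K = 72 − 23 = 49
  T = 95 + 2·49 = 193
Comparing — Policy A: T=173, Policy B: T=193. Highest is 193 (Policy B).

193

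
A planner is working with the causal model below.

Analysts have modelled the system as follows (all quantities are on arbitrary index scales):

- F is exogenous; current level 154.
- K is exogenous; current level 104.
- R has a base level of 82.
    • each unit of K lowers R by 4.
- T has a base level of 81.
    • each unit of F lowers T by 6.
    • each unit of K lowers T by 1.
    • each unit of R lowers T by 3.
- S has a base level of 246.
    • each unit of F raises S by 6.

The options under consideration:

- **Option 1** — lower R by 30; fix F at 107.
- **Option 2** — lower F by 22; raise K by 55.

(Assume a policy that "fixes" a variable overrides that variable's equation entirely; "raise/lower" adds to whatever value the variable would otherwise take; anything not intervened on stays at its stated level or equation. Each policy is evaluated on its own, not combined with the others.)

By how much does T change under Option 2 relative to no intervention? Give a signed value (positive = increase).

737

Baseline:
  F = 154
  K = 104
  R = 82 − 4·104 = -334
  T = 81 − 6·154 − 104 − 3·(-334) = 55
Option 2 (F − 22, K + 55):
  F = 154 − 22 = 132
  K = 104 + 55 = 159
  R = 82 − 4·159 = -554
  T = 81 − 6·132 − 159 − 3·(-554) = 792
Change in T: 792 − 55 = 737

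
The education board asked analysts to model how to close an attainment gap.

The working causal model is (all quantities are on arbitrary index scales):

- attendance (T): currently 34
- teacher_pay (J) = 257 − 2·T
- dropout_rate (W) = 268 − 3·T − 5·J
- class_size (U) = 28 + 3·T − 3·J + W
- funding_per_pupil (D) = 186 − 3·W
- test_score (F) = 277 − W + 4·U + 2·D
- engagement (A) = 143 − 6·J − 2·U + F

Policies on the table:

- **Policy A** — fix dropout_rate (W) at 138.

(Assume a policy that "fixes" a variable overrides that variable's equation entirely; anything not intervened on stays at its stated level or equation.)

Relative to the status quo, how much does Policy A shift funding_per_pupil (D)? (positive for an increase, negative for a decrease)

Baseline:
  T = 34
  J = 257 − 2·34 = 189
  W = 268 − 3·34 − 5·189 = -779
  D = 186 − 3·(-779) = 2523
Policy A (W := 138):
  T = 34
  J = 257 − 2·34 = 189
  W = 138
  D = 186 − 3·138 = -228
Change in D: -228 − 2523 = -2751

-2751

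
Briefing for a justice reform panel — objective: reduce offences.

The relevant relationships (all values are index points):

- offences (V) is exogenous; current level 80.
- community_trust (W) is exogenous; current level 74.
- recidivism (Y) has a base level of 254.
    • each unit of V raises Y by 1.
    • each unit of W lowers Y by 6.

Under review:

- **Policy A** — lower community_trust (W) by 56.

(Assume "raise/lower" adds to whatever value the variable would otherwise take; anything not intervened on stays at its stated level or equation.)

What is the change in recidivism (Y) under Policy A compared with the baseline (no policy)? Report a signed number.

336

Baseline:
  V = 80
  W = 74
  Y = 254 + 80 − 6·74 = -110
Policy A (W − 56):
  V = 80
  W = 74 − 56 = 18
  Y = 254 + 80 − 6·18 = 226
Change in Y: 226 − (-110) = 336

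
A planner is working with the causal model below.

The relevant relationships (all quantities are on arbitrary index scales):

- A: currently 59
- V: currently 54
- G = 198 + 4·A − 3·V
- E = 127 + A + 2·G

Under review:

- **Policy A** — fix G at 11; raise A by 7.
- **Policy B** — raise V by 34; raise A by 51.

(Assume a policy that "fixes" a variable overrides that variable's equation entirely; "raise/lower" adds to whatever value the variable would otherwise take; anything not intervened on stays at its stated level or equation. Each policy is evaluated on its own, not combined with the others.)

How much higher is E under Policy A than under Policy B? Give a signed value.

Policy A (G := 11, A + 7):
  A = 59 + 7 = 66
  V = 54
  G = 11
  E = 127 + 66 + 2·11 = 215
Policy B (V + 34, A + 51):
  A = 59 + 51 = 110
  V = 54 + 34 = 88
  G = 198 + 4·110 − 3·88 = 374
  E = 127 + 110 + 2·374 = 985
E: 215 − 985 = -770

-770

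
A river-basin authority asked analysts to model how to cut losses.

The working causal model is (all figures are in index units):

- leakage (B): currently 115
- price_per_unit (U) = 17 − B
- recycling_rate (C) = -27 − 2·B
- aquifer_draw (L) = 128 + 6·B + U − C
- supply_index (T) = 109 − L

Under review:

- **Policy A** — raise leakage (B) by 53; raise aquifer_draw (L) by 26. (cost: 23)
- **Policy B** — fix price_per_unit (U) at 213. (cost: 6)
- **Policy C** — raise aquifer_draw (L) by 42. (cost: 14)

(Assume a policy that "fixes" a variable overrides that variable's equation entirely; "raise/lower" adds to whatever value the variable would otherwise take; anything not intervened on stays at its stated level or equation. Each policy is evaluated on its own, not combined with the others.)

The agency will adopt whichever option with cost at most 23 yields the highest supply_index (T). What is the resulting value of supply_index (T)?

Policy A (B + 53, L + 26):
  B = 115 + 53 = 168
  U = 17 − 168 = -151
  C = -27 − 2·168 = -363
  L = 128 + 6·168 + (-151) − (-363) (+26 from intervention) = 1374
  T = 109 − 1374 = -1265
Policy B (U := 213):
  B = 115
  U = 213
  C = -27 − 2·115 = -257
  L = 128 + 6·115 + 213 − (-257) = 1288
  T = 109 − 1288 = -1179
Policy C (L + 42):
  B = 115
  U = 17 − 115 = -98
  C = -27 − 2·115 = -257
  L = 128 + 6·115 + (-98) − (-257) (+42 from intervention) = 1019
  T = 109 − 1019 = -910
Comparing — Policy A: T=-1265, Policy B: T=-1179, Policy C: T=-910. Highest is -910 (Policy C).

-910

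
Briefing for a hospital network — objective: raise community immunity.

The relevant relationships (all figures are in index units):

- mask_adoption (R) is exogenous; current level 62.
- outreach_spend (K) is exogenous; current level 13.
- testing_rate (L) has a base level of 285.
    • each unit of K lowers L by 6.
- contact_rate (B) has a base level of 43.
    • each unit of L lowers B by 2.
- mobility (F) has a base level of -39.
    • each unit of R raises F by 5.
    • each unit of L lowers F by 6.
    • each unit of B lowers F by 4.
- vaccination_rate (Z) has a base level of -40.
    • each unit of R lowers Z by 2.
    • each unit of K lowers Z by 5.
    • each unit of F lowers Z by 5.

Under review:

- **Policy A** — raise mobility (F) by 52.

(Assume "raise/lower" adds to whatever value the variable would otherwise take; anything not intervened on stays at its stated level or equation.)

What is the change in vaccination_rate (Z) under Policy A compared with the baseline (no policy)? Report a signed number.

Baseline:
  R = 62
  K = 13
  L = 285 − 6·13 = 207
  B = 43 − 2·207 = -371
  F = -39 + 5·62 − 6·207 − 4·(-371) = 513
  Z = -40 − 2·62 − 5·13 − 5·513 = -2794
Policy A (F + 52):
  R = 62
  K = 13
  L = 285 − 6·13 = 207
  B = 43 − 2·207 = -371
  F = -39 + 5·62 − 6·207 − 4·(-371) (+52 from intervention) = 565
  Z = -40 − 2·62 − 5·13 − 5·565 = -3054
Change in Z: -3054 − (-2794) = -260

-260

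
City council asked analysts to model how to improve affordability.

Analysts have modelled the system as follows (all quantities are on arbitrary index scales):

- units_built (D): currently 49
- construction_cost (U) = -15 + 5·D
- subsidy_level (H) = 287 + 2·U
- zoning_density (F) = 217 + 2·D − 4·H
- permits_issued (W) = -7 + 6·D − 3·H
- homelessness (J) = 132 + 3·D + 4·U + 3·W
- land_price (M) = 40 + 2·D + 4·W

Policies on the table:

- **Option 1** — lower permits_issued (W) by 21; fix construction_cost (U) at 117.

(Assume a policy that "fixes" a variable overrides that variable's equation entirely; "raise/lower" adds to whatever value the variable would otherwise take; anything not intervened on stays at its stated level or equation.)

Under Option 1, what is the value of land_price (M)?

-5050

Option 1 (W − 21, U := 117):
  D = 49
  U = 117
  H = 287 + 2·117 = 521
  W = -7 + 6·49 − 3·521 (−21 from intervention) = -1297
  M = 40 + 2·49 + 4·(-1297) = -5050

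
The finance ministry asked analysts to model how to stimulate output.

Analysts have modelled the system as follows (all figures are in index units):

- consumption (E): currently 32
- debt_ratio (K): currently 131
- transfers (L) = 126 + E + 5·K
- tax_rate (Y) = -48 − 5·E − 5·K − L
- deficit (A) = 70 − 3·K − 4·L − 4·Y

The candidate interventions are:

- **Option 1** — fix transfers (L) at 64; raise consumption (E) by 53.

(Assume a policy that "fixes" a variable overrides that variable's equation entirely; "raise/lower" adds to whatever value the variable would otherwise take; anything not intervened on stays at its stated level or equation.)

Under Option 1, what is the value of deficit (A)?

Option 1 (L := 64, E + 53):
  E = 32 + 53 = 85
  K = 131
  L = 64
  Y = -48 − 5·85 − 5·131 − 64 = -1192
  A = 70 − 3·131 − 4·64 − 4·(-1192) = 4189

4189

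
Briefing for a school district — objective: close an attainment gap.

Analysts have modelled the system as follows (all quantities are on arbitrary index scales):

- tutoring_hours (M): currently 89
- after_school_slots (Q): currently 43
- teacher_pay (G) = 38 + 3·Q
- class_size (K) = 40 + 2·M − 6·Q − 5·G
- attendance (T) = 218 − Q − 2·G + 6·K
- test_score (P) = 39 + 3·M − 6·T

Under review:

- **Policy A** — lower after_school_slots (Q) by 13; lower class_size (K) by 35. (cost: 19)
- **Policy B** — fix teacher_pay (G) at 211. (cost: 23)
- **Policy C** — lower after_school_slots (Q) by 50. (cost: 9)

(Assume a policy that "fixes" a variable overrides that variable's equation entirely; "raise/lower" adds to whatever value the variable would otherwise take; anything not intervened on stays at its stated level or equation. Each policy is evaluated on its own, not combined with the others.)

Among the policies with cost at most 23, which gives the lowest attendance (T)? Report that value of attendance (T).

Policy A (Q − 13, K − 35):
  M = 89
  Q = 43 − 13 = 30
  G = 38 + 3·30 = 128
  K = 40 + 2·89 − 6·30 − 5·128 (−35 from intervention) = -637
  T = 218 − 30 − 2·128 + 6·(-637) = -3890
Policy B (G := 211):
  M = 89
  Q = 43
  G = 211
  K = 40 + 2·89 − 6·43 − 5·211 = -1095
  T = 218 − 43 − 2·211 + 6·(-1095) = -6817
Policy C (Q − 50):
  M = 89
  Q = 43 − 50 = -7
  G = 38 + 3·(-7) = 17
  K = 40 + 2·89 − 6·(-7) − 5·17 = 175
  T = 218 − (-7) − 2·17 + 6·175 = 1241
Comparing — Policy A: T=-3890, Policy B: T=-6817, Policy C: T=1241. Lowest is -6817 (Policy B).

-6817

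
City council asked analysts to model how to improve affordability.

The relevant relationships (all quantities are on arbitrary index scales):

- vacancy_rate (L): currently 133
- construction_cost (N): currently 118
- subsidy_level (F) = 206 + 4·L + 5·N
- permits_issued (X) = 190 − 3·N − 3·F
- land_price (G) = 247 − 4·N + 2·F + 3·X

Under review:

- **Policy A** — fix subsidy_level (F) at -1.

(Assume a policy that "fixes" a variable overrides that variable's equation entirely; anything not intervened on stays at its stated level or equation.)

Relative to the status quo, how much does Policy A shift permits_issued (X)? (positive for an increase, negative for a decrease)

Baseline:
  L = 133
  N = 118
  F = 206 + 4·133 + 5·118 = 1328
  X = 190 − 3·118 − 3·1328 = -4148
Policy A (F := -1):
  L = 133
  N = 118
  F = -1
  X = 190 − 3·118 − 3·(-1) = -161
Change in X: -161 − (-4148) = 3987

3987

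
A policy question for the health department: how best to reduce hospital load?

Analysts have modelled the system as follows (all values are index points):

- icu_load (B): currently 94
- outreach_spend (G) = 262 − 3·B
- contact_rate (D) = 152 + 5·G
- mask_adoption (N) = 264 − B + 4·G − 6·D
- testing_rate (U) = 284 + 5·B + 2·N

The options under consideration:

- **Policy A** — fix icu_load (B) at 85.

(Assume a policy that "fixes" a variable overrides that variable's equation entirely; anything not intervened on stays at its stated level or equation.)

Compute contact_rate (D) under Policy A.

187

Policy A (B := 85):
  B = 85
  G = 262 − 3·85 = 7
  D = 152 + 5·7 = 187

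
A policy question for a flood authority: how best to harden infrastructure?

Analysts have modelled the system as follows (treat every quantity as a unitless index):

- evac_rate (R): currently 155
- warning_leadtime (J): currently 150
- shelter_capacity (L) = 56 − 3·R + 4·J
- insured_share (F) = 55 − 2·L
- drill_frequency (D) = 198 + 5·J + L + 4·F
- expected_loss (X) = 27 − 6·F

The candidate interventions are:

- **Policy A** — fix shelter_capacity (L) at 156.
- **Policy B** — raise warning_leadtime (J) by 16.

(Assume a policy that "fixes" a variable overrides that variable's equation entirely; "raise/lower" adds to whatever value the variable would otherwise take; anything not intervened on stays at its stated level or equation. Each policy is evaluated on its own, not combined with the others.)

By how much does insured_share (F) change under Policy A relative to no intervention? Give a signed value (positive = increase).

70

Baseline:
  R = 155
  J = 150
  L = 56 − 3·155 + 4·150 = 191
  F = 55 − 2·191 = -327
Policy A (L := 156):
  R = 155
  J = 150
  L = 156
  F = 55 − 2·156 = -257
Change in F: -257 − (-327) = 70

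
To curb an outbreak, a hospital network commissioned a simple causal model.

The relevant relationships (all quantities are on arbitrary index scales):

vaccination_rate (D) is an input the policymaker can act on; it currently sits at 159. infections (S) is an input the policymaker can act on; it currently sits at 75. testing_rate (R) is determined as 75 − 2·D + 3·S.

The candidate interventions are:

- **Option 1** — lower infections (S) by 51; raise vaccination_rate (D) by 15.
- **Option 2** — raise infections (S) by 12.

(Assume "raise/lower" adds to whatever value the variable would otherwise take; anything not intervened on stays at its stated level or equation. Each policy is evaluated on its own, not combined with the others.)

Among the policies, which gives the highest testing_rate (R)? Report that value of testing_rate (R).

Option 1 (S − 51, D + 15):
  D = 159 + 15 = 174
  S = 75 − 51 = 24
  R = 75 − 2·174 + 3·24 = -201
Option 2 (S + 12):
  D = 159
  S = 75 + 12 = 87
  R = 75 − 2·159 + 3·87 = 18
Comparing — Option 1: R=-201, Option 2: R=18. Highest is 18 (Option 2).

18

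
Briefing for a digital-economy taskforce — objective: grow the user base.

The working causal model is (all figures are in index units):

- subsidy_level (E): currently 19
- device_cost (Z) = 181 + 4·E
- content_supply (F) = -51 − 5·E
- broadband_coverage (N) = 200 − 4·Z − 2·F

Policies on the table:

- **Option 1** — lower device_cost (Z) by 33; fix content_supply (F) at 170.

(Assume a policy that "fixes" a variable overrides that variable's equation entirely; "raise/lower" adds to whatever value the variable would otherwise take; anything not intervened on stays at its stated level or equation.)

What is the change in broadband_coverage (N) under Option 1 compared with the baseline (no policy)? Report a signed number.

Baseline:
  E = 19
  Z = 181 + 4·19 = 257
  F = -51 − 5·19 = -146
  N = 200 − 4·257 − 2·(-146) = -536
Option 1 (Z − 33, F := 170):
  E = 19
  Z = 181 + 4·19 (−33 from intervention) = 224
  F = 170
  N = 200 − 4·224 − 2·170 = -1036
Change in N: -1036 − (-536) = -500

-500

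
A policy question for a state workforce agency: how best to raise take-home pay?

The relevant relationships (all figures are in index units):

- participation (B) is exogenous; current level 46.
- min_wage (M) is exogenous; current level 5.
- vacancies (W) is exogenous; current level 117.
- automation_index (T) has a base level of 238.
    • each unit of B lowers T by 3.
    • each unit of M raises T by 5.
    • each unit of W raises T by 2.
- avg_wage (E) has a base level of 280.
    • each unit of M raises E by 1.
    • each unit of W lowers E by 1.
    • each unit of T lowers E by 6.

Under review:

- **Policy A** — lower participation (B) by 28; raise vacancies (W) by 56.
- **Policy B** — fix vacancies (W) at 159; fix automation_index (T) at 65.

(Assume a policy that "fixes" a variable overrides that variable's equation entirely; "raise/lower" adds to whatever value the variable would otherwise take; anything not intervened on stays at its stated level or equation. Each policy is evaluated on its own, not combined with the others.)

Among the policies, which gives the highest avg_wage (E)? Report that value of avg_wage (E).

-264

Policy A (B − 28, W + 56):
  B = 46 − 28 = 18
  M = 5
  W = 117 + 56 = 173
  T = 238 − 3·18 + 5·5 + 2·173 = 555
  E = 280 + 5 − 173 − 6·555 = -3218
Policy B (W := 159, T := 65):
  B = 46
  M = 5
  W = 159
  T = 65
  E = 280 + 5 − 159 − 6·65 = -264
Comparing — Policy A: E=-3218, Policy B: E=-264. Highest is -264 (Policy B).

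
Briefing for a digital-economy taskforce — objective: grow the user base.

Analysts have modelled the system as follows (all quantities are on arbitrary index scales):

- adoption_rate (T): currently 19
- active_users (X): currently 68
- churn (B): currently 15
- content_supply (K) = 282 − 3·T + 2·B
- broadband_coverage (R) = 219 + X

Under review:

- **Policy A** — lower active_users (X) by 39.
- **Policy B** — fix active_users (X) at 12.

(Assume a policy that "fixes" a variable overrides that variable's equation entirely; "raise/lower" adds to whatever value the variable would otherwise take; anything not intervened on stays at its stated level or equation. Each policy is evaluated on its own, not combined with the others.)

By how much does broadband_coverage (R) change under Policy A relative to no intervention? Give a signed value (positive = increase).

Baseline:
  X = 68
  R = 219 + 68 = 287
Policy A (X − 39):
  X = 68 − 39 = 29
  R = 219 + 29 = 248
Change in R: 248 − 287 = -39

-39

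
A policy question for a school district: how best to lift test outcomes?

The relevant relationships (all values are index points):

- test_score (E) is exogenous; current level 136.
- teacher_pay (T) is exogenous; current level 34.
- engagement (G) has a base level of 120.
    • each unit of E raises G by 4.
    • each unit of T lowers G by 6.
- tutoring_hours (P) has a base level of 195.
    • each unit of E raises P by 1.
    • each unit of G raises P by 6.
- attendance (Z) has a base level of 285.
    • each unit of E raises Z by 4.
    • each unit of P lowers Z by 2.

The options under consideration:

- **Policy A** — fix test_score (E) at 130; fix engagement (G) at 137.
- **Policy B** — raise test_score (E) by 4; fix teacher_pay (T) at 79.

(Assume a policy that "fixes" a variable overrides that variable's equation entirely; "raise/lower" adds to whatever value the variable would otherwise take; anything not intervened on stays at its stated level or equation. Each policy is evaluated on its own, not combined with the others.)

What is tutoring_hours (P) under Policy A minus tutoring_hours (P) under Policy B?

-424

Policy A (E := 130, G := 137):
  E = 130
  T = 34
  G = 137
  P = 195 + 130 + 6·137 = 1147
Policy B (E + 4, T := 79):
  E = 136 + 4 = 140
  T = 79
  G = 120 + 4·140 − 6·79 = 206
  P = 195 + 140 + 6·206 = 1571
P: 1147 − 1571 = -424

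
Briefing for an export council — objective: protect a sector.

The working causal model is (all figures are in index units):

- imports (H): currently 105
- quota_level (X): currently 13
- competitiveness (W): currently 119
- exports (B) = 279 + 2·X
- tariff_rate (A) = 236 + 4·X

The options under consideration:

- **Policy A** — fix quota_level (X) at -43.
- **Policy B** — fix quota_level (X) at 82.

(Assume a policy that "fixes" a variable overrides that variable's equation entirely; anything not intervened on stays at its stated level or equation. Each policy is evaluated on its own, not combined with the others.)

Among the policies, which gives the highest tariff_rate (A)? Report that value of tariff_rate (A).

564

Policy A (X := -43):
  X = -43
  A = 236 + 4·(-43) = 64
Policy B (X := 82):
  X = 82
  A = 236 + 4·82 = 564
Comparing — Policy A: A=64, Policy B: A=564. Highest is 564 (Policy B).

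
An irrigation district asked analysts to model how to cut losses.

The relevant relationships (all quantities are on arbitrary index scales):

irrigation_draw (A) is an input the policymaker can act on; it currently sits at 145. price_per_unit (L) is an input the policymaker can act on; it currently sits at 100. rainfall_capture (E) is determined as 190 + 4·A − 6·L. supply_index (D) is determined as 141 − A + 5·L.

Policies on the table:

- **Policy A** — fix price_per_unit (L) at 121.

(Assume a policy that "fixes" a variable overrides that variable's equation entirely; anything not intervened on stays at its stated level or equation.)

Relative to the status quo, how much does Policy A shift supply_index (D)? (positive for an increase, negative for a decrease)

Baseline:
  A = 145
  L = 100
  D = 141 − 145 + 5·100 = 496
Policy A (L := 121):
  A = 145
  L = 121
  D = 141 − 145 + 5·121 = 601
Change in D: 601 − 496 = 105

105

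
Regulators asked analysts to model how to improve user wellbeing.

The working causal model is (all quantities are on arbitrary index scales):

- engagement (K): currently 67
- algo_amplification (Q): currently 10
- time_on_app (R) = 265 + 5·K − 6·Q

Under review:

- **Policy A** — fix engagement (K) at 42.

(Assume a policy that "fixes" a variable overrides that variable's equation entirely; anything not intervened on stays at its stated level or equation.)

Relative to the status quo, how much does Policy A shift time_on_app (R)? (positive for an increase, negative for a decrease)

Baseline:
  K = 67
  Q = 10
  R = 265 + 5·67 − 6·10 = 540
Policy A (K := 42):
  K = 42
  Q = 10
  R = 265 + 5·42 − 6·10 = 415
Change in R: 415 − 540 = -125

-125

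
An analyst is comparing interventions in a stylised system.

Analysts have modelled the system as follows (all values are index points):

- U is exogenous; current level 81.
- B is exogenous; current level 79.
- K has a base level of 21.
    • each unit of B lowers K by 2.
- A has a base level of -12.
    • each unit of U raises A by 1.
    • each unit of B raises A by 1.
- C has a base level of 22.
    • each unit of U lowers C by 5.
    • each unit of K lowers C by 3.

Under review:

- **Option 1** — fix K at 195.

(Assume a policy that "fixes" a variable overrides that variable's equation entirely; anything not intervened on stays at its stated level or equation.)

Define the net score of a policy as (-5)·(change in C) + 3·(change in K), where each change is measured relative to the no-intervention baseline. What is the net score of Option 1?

Baseline:
  U = 81
  B = 79
  K = 21 − 2·79 = -137
  C = 22 − 5·81 − 3·(-137) = 28
Option 1 (K := 195):
  U = 81
  B = 79
  K = 195
  C = 22 − 5·81 − 3·195 = -968
ΔC = -968 − 28 = -996; ΔK = 195 − (-137) = 332
Score = (-5)·(-996) + 3·332 = 5976

5976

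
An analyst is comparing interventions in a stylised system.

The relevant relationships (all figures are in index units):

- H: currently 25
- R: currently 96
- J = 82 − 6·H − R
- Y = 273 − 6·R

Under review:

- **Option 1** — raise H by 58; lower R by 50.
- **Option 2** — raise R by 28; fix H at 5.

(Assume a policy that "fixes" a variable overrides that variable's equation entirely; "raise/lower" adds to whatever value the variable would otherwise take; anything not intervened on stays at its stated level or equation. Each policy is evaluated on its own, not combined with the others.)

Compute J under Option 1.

Option 1 (H + 58, R − 50):
  H = 25 + 58 = 83
  R = 96 − 50 = 46
  J = 82 − 6·83 − 46 = -462

-462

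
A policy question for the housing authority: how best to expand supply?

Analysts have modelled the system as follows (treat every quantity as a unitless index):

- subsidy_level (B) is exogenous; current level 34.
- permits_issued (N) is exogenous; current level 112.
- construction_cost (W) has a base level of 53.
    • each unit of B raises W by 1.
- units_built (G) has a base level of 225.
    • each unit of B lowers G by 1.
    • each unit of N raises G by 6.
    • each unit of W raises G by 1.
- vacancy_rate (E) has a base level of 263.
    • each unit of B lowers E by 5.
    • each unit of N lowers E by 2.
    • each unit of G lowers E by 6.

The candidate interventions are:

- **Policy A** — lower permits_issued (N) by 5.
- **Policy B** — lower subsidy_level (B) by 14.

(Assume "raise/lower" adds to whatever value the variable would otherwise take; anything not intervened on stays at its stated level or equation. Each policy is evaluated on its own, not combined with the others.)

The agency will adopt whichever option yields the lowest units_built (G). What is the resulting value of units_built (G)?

920

Policy A (N − 5):
  B = 34
  N = 112 − 5 = 107
  W = 53 + 34 = 87
  G = 225 − 34 + 6·107 + 87 = 920
Policy B (B − 14):
  B = 34 − 14 = 20
  N = 112
  W = 53 + 20 = 73
  G = 225 − 20 + 6·112 + 73 = 950
Comparing — Policy A: G=920, Policy B: G=950. Lowest is 920 (Policy A).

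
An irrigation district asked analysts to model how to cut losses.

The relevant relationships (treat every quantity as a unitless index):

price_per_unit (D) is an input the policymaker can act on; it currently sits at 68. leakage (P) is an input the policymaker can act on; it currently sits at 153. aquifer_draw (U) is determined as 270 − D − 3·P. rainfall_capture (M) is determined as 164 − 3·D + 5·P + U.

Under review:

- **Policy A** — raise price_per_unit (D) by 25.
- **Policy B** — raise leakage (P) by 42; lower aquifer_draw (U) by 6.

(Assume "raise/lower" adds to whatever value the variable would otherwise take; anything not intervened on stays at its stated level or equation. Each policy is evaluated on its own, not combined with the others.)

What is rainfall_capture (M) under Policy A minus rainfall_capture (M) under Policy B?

-178

Policy A (D + 25):
  D = 68 + 25 = 93
  P = 153
  U = 270 − 93 − 3·153 = -282
  M = 164 − 3·93 + 5·153 + (-282) = 368
Policy B (P + 42, U − 6):
  D = 68
  P = 153 + 42 = 195
  U = 270 − 68 − 3·195 (−6 from intervention) = -389
  M = 164 − 3·68 + 5·195 + (-389) = 546
M: 368 − 546 = -178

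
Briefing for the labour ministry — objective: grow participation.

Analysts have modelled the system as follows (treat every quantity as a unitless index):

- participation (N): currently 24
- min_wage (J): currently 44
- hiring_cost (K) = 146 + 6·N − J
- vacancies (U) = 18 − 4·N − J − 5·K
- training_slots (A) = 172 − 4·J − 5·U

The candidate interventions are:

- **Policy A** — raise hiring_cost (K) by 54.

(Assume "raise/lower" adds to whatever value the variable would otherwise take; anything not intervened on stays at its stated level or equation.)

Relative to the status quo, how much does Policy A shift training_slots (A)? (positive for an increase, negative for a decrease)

Baseline:
  N = 24
  J = 44
  K = 146 + 6·24 − 44 = 246
  U = 18 − 4·24 − 44 − 5·246 = -1352
  A = 172 − 4·44 − 5·(-1352) = 6756
Policy A (K + 54):
  N = 24
  J = 44
  K = 146 + 6·24 − 44 (+54 from intervention) = 300
  U = 18 − 4·24 − 44 − 5·300 = -1622
  A = 172 − 4·44 − 5·(-1622) = 8106
Change in A: 8106 − 6756 = 1350

1350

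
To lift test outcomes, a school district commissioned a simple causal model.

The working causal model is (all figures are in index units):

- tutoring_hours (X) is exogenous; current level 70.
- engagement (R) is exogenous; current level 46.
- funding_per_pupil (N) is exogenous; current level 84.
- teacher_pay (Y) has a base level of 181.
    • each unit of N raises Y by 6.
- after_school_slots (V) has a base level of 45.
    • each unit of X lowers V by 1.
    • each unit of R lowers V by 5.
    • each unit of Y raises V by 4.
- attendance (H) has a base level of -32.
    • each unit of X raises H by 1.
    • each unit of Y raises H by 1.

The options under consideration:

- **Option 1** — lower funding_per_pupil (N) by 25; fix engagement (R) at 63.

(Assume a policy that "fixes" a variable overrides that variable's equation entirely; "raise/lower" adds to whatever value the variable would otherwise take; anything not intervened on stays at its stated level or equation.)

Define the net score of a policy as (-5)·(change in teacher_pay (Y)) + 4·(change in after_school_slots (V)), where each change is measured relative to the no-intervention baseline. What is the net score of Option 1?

Baseline:
  X = 70
  R = 46
  N = 84
  Y = 181 + 6·84 = 685
  V = 45 − 70 − 5·46 + 4·685 = 2485
Option 1 (N − 25, R := 63):
  X = 70
  R = 63
  N = 84 − 25 = 59
  Y = 181 + 6·59 = 535
  V = 45 − 70 − 5·63 + 4·535 = 1800
ΔY = 535 − 685 = -150; ΔV = 1800 − 2485 = -685
Score = (-5)·(-150) + 4·(-685) = -1990

-1990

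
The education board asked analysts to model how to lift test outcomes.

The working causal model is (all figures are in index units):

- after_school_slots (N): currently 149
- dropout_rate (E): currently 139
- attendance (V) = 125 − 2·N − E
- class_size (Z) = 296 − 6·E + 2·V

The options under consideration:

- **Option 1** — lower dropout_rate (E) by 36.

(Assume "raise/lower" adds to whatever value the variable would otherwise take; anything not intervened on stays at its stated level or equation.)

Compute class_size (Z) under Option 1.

Option 1 (E − 36):
  N = 149
  E = 139 − 36 = 103
  V = 125 − 2·149 − 103 = -276
  Z = 296 − 6·103 + 2·(-276) = -874

-874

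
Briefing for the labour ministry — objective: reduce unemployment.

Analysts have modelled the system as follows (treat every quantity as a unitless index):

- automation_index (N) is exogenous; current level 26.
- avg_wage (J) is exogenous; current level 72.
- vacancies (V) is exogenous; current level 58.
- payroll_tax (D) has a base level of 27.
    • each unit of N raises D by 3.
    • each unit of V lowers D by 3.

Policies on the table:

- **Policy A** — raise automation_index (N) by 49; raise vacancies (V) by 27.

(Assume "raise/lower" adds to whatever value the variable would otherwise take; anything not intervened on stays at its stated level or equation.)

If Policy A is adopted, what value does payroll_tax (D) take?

Policy A (N + 49, V + 27):
  N = 26 + 49 = 75
  V = 58 + 27 = 85
  D = 27 + 3·75 − 3·85 = -3

-3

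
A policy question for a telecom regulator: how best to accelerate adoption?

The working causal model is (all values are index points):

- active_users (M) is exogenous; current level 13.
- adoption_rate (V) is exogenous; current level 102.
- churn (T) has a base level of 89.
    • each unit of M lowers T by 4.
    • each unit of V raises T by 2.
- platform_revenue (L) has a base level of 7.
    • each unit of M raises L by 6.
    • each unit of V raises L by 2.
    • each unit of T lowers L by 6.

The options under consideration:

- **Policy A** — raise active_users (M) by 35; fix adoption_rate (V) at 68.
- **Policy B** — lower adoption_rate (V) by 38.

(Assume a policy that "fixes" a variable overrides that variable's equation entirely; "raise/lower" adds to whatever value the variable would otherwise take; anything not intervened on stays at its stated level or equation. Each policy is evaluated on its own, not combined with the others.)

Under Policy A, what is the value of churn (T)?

33

Policy A (M + 35, V := 68):
  M = 13 + 35 = 48
  V = 68
  T = 89 − 4·48 + 2·68 = 33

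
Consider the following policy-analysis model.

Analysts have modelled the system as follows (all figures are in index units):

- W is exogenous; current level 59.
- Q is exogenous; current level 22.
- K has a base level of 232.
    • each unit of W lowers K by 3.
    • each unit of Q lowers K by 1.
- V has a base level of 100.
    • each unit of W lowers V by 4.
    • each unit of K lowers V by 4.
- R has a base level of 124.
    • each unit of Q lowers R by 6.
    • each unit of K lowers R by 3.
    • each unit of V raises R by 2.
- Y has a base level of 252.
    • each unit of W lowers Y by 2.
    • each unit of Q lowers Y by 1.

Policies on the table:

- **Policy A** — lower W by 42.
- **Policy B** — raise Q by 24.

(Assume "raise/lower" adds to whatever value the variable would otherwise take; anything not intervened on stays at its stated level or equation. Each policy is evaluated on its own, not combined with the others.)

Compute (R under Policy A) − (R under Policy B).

-1170

Policy A (W − 42):
  W = 59 − 42 = 17
  Q = 22
  K = 232 − 3·17 − 22 = 159
  V = 100 − 4·17 − 4·159 = -604
  R = 124 − 6·22 − 3·159 + 2·(-604) = -1693
Policy B (Q + 24):
  W = 59
  Q = 22 + 24 = 46
  K = 232 − 3·59 − 46 = 9
  V = 100 − 4·59 − 4·9 = -172
  R = 124 − 6·46 − 3·9 + 2·(-172) = -523
R: -1693 − (-523) = -1170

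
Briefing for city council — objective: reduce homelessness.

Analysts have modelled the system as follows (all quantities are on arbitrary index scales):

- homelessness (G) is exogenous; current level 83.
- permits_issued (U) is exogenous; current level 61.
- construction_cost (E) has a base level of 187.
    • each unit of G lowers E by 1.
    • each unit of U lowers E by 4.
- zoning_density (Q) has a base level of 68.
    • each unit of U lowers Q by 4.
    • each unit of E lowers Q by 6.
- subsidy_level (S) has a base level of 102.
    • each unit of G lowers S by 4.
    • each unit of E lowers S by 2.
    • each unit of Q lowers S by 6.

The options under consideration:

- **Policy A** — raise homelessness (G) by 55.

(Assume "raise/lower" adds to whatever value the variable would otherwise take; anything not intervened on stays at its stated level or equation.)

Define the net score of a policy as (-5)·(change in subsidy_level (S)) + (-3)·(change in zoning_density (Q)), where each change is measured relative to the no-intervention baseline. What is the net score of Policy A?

Baseline:
  G = 83
  U = 61
  E = 187 − 83 − 4·61 = -140
  Q = 68 − 4·61 − 6·(-140) = 664
  S = 102 − 4·83 − 2·(-140) − 6·664 = -3934
Policy A (G + 55):
  G = 83 + 55 = 138
  U = 61
  E = 187 − 138 − 4·61 = -195
  Q = 68 − 4·61 − 6·(-195) = 994
  S = 102 − 4·138 − 2·(-195) − 6·994 = -6024
ΔS = -6024 − (-3934) = -2090; ΔQ = 994 − 664 = 330
Score = (-5)·(-2090) + (-3)·330 = 9460

9460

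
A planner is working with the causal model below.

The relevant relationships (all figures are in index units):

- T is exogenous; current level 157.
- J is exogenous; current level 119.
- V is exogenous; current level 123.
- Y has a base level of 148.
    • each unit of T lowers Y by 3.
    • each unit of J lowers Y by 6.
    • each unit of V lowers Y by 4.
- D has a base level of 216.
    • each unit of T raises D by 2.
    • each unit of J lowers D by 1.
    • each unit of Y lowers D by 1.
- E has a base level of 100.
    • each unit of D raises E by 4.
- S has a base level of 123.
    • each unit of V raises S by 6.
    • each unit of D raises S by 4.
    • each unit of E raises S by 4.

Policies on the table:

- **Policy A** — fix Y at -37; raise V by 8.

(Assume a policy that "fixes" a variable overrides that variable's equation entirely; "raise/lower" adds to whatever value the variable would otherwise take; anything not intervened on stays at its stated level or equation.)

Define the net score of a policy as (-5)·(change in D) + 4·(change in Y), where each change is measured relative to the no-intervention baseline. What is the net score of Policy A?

Baseline:
  T = 157
  J = 119
  V = 123
  Y = 148 − 3·157 − 6·119 − 4·123 = -1529
  D = 216 + 2·157 − 119 − (-1529) = 1940
Policy A (Y := -37, V + 8):
  T = 157
  J = 119
  V = 123 + 8 = 131
  Y = -37
  D = 216 + 2·157 − 119 − (-37) = 448
ΔD = 448 − 1940 = -1492; ΔY = -37 − (-1529) = 1492
Score = (-5)·(-1492) + 4·1492 = 13428

13428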